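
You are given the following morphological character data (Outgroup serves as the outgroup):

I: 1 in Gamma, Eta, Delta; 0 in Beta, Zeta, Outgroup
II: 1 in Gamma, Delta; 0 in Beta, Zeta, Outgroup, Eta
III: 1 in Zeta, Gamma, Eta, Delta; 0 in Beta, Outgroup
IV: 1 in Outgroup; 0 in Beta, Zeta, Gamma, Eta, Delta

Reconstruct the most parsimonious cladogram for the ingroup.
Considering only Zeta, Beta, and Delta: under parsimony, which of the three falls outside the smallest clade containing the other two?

Character polarity is set by the outgroup: the derived state is whichever differs from the outgroup's state, so for IV the derived state is '0', and for the remaining characters it is '1'.
Only Delta, Eta, and Gamma show the derived state '1' for I, supporting them as a clade.
II: derived state '1' in Delta and Gamma only — synapomorphy for {Delta, Gamma}.
III: derived state '1' in Delta, Eta, Gamma, and Zeta only — synapomorphy for {Delta, Eta, Gamma, Zeta}.
IV (derived state '0') is shared by all ingroup taxa — unites the whole ingroup.
Most parsimonious ingroup topology: (((Eta,(Gamma,Delta)),Zeta),Beta).
Zeta and Delta share a more recent common ancestor with each other than either does with Beta, so Beta is the least closely related of the three.

Beta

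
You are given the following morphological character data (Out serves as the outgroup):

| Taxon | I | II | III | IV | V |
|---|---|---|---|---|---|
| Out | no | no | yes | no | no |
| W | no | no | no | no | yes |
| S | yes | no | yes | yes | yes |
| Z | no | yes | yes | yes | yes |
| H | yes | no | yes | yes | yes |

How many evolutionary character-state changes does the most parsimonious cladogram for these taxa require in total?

5

Character polarity is set by the outgroup: the derived state is whichever differs from the outgroup's state, so for III the derived state is 'no', and for the remaining characters it is 'yes'.
I (derived state 'yes') is shared by H and S — a synapomorphy uniting that clade.
II: derived state 'yes' in Z only — an autapomorphy, so it tells us nothing about relationships among taxa.
III: derived state 'no' in W only — an autapomorphy, so it tells us nothing about relationships among taxa.
IV (derived state 'yes') is shared by H, S, and Z — a synapomorphy uniting that clade.
V (derived state 'yes') is shared by all ingroup taxa — unites the whole ingroup.
Most parsimonious ingroup topology: (W,((S,H),Z)).
Changes per character on this tree: I: 1; II: 1; III: 1; IV: 1; V: 1.
Total = 5.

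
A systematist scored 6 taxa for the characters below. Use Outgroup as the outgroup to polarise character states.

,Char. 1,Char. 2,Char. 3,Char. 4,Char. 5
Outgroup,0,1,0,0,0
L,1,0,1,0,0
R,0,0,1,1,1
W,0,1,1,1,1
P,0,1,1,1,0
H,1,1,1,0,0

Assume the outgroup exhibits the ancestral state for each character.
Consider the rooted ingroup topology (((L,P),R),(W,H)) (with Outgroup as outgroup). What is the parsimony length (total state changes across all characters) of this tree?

Map each character onto (((L,P),R),(W,H)) (rooted by Outgroup) and count the minimum state changes it requires (Fitch parsimony):
Char. 1: 2; Char. 2: 2; Char. 3: 1; Char. 4: 3; Char. 5: 2.
Total tree length = 10.

10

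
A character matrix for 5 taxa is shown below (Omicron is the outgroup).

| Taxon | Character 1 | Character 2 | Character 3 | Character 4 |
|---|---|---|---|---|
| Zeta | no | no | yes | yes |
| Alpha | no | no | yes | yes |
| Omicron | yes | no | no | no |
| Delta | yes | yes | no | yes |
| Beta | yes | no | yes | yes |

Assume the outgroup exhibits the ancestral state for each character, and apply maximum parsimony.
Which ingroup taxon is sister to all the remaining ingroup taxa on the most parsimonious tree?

Character polarity is set by the outgroup: the derived state is whichever differs from the outgroup's state, so for Character 1 the derived state is 'no', and for the remaining characters it is 'yes'.
Character 1 (derived state 'no') is shared by Alpha and Zeta — a synapomorphy uniting that clade.
Character 2: derived state 'yes' in Delta only — an autapomorphy, so it tells us nothing about relationships among taxa.
Character 3 (derived state 'yes') is shared by Alpha, Beta, and Zeta — a synapomorphy uniting that clade.
All ingroup taxa share the derived state 'yes' for Character 4; it defines the ingroup but does not resolve relationships within it.
Most parsimonious ingroup topology: (((Zeta,Alpha),Beta),Delta).
Delta is sister to the clade containing all other ingroup taxa, so it is the earliest-diverging (most basal) ingroup lineage.

Delta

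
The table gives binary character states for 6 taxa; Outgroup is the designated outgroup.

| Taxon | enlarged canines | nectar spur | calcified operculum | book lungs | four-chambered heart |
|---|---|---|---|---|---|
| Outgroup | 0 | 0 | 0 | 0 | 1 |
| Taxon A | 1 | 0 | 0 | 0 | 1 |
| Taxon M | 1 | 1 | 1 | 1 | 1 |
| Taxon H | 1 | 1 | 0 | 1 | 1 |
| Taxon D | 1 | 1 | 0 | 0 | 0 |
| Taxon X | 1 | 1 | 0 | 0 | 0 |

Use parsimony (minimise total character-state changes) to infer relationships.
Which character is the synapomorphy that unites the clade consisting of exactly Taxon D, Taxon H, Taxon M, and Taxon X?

Character polarity is set by the outgroup: the derived state is whichever differs from the outgroup's state, so for four-chambered heart the derived state is '0', and for the remaining characters it is '1'.
enlarged canines (derived state '1') is shared by all ingroup taxa — unites the whole ingroup.
nectar spur (derived state '1') is shared by Taxon D, Taxon H, Taxon M, and Taxon X — a synapomorphy uniting that clade.
calcified operculum: derived state '1' in Taxon M only — an autapomorphy, so it tells us nothing about relationships among taxa.
Only Taxon H and Taxon M show the derived state '1' for book lungs, supporting them as a clade.
four-chambered heart: derived state '0' in Taxon D and Taxon X only — synapomorphy for {Taxon D, Taxon X}.
Most parsimonious ingroup topology: (Taxon A,((Taxon M,Taxon H),(Taxon D,Taxon X))).
The clade {Taxon D, Taxon H, Taxon M, Taxon X} is supported by nectar spur: its derived state '1' occurs in exactly those taxa and in no other taxon (including the outgroup).

nectar spur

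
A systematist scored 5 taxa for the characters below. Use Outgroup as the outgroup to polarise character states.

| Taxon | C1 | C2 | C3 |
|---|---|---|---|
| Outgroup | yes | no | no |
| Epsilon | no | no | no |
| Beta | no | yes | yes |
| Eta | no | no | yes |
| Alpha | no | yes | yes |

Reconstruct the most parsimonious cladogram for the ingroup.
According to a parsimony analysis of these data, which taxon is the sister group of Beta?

Character polarity is set by the outgroup: the derived state is whichever differs from the outgroup's state, so for C1 the derived state is 'no', and for the remaining characters it is 'yes'.
C1 (derived state 'no') is shared by all ingroup taxa — unites the whole ingroup.
Only Alpha and Beta show the derived state 'yes' for C2, supporting them as a clade.
C3: derived state 'yes' in Alpha, Beta, and Eta only — synapomorphy for {Alpha, Beta, Eta}.
Most parsimonious ingroup topology: (Epsilon,((Beta,Alpha),Eta)).
Beta and Alpha form a cherry on this tree, so they are sister taxa.

Alpha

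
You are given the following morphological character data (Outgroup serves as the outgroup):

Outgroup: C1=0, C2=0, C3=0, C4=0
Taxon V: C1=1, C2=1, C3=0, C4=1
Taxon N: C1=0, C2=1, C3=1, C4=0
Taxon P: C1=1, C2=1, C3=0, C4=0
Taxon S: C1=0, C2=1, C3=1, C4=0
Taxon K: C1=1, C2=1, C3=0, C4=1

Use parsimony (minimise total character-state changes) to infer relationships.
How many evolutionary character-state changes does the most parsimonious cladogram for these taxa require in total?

4

The outgroup has state '0' for every character, so '1' is the derived state throughout.
C1: derived state '1' in Taxon K, Taxon P, and Taxon V only — synapomorphy for {Taxon K, Taxon P, Taxon V}.
All ingroup taxa share the derived state '1' for C2; it defines the ingroup but does not resolve relationships within it.
C3 (derived state '1') is shared by Taxon N and Taxon S — a synapomorphy uniting that clade.
Only Taxon K and Taxon V show the derived state '1' for C4, supporting them as a clade.
Most parsimonious ingroup topology: (((Taxon V,Taxon K),Taxon P),(Taxon N,Taxon S)).
Changes per character on this tree: C1: 1; C2: 1; C3: 1; C4: 1.
Total = 4.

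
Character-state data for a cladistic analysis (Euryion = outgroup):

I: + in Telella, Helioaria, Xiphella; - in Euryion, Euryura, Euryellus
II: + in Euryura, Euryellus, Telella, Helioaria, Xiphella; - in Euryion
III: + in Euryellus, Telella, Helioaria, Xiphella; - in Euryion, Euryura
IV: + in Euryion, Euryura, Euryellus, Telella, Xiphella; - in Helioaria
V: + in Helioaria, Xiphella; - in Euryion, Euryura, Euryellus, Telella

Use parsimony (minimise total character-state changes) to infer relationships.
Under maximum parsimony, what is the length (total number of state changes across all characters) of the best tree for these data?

Character polarity is set by the outgroup: the derived state is whichever differs from the outgroup's state, so for IV the derived state is '-', and for the remaining characters it is '+'.
Only Helioaria, Telella, and Xiphella show the derived state '+' for I, supporting them as a clade.
All ingroup taxa share the derived state '+' for II; it defines the ingroup but does not resolve relationships within it.
III (derived state '+') is shared by Euryellus, Helioaria, Telella, and Xiphella — a synapomorphy uniting that clade.
IV (derived state '-') is unique to Helioaria (autapomorphy; uninformative for grouping).
Only Helioaria and Xiphella show the derived state '+' for V, supporting them as a clade.
Most parsimonious ingroup topology: (Euryura,(Euryellus,(Telella,(Helioaria,Xiphella)))).
Changes per character on this tree: I: 1; II: 1; III: 1; IV: 1; V: 1.
Total = 5.

5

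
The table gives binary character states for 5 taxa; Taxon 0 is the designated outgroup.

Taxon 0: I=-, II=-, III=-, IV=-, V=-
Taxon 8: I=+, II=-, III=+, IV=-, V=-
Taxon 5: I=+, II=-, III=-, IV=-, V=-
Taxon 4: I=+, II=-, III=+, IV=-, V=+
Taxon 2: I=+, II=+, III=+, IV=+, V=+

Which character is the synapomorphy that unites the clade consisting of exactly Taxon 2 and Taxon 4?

The outgroup has state '-' for every character, so '+' is the derived state throughout.
All ingroup taxa share the derived state '+' for I; it defines the ingroup but does not resolve relationships within it.
II: derived state '+' in Taxon 2 only — an autapomorphy, so it tells us nothing about relationships among taxa.
III (derived state '+') is shared by Taxon 2, Taxon 4, and Taxon 8 — a synapomorphy uniting that clade.
IV (derived state '+') is unique to Taxon 2 (autapomorphy; uninformative for grouping).
Only Taxon 2 and Taxon 4 show the derived state '+' for V, supporting them as a clade.
Most parsimonious ingroup topology: ((Taxon 8,(Taxon 4,Taxon 2)),Taxon 5).
The clade {Taxon 2, Taxon 4} is supported by V: its derived state '+' occurs in exactly those taxa and in no other taxon (including the outgroup).

V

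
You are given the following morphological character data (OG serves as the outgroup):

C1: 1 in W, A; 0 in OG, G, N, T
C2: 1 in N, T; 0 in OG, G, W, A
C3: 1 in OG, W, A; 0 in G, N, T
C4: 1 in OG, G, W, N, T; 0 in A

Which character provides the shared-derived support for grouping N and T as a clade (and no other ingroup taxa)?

Character polarity is set by the outgroup: the derived state is whichever differs from the outgroup's state, so for C3, C4 the derived state is '0', and for the remaining characters it is '1'.
Only A and W show the derived state '1' for C1, supporting them as a clade.
C2: derived state '1' in N and T only — synapomorphy for {N, T}.
C3: derived state '0' in G, N, and T only — synapomorphy for {G, N, T}.
C4: derived state '0' in A only — an autapomorphy, so it tells us nothing about relationships among taxa.
Most parsimonious ingroup topology: ((G,(N,T)),(W,A)).
The clade {N, T} is supported by C2: its derived state '1' occurs in exactly those taxa and in no other taxon (including the outgroup).

C2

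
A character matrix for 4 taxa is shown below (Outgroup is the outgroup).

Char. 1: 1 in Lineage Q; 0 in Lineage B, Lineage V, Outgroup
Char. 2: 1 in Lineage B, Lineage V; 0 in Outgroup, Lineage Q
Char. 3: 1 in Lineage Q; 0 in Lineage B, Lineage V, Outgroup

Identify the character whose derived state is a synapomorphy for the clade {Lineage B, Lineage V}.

The outgroup has state '0' for every character, so '1' is the derived state throughout.
Char. 1 (derived state '1') is unique to Lineage Q (autapomorphy; uninformative for grouping).
Char. 2: derived state '1' in Lineage B and Lineage V only — synapomorphy for {Lineage B, Lineage V}.
Char. 3: derived state '1' in Lineage Q only — an autapomorphy, so it tells us nothing about relationships among taxa.
Most parsimonious ingroup topology: ((Lineage B,Lineage V),Lineage Q).
The clade {Lineage B, Lineage V} is supported by Char. 2: its derived state '1' occurs in exactly those taxa and in no other taxon (including the outgroup).

Char. 2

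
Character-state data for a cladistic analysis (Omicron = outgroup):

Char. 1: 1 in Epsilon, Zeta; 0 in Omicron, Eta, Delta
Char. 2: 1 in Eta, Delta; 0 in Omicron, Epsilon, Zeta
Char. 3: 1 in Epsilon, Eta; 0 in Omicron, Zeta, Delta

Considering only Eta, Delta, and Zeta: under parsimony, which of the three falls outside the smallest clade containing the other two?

Zeta

The outgroup has state '0' for every character, so '1' is the derived state throughout.
Only Epsilon and Zeta show the derived state '1' for Char. 1, supporting them as a clade.
Char. 2: derived state '1' in Delta and Eta only — synapomorphy for {Delta, Eta}.
Char. 3 groups Epsilon and Eta, which is incompatible with the clades supported by the remaining characters; treating it as convergent (homoplasy) costs fewer steps than any alternative tree.
Most parsimonious ingroup topology: ((Epsilon,Zeta),(Eta,Delta)).
Delta and Eta share a more recent common ancestor with each other than either does with Zeta, so Zeta is the least closely related of the three.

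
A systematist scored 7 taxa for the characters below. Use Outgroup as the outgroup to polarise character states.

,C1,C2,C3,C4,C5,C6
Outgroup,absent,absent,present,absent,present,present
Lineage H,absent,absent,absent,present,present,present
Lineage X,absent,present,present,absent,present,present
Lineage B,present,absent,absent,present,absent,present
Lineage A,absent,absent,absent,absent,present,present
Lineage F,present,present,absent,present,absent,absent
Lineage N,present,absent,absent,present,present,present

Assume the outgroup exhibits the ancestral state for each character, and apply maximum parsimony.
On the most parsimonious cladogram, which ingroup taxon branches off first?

Character polarity is set by the outgroup: the derived state is whichever differs from the outgroup's state, so for C3, C5, C6 the derived state is 'absent', and for the remaining characters it is 'present'.
C1: derived state 'present' in Lineage B, Lineage F, and Lineage N only — synapomorphy for {Lineage B, Lineage F, Lineage N}.
C2 (state 'present') occurs in Lineage F and Lineage X but conflicts with the nesting implied by the other characters — most parsimoniously interpreted as homoplasy.
C3: derived state 'absent' in Lineage A, Lineage B, Lineage F, Lineage H, and Lineage N only — synapomorphy for {Lineage A, Lineage B, Lineage F, Lineage H, Lineage N}.
Only Lineage B, Lineage F, Lineage H, and Lineage N show the derived state 'present' for C4, supporting them as a clade.
Only Lineage B and Lineage F show the derived state 'absent' for C5, supporting them as a clade.
C6 (derived state 'absent') is unique to Lineage F (autapomorphy; uninformative for grouping).
Most parsimonious ingroup topology: (((Lineage H,((Lineage B,Lineage F),Lineage N)),Lineage A),Lineage X).
Lineage X is sister to the clade containing all other ingroup taxa, so it is the earliest-diverging (most basal) ingroup lineage.

Lineage X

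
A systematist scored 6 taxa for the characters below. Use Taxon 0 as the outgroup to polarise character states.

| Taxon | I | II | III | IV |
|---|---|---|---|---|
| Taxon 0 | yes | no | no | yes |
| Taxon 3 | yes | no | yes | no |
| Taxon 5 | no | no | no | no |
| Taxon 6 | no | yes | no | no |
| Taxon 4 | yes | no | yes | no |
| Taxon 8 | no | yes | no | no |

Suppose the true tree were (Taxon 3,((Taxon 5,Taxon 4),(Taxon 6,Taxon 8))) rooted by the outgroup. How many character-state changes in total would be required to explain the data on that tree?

6

Map each character onto (Taxon 3,((Taxon 5,Taxon 4),(Taxon 6,Taxon 8))) (rooted by Taxon 0) and count the minimum state changes it requires (Fitch parsimony):
I: 2; II: 1; III: 2; IV: 1.
Total tree length = 6.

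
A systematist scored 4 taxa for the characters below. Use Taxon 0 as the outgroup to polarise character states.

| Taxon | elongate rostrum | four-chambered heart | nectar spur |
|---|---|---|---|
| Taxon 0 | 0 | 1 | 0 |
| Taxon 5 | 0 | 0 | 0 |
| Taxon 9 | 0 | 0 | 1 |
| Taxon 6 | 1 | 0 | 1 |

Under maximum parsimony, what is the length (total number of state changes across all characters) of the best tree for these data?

Character polarity is set by the outgroup: the derived state is whichever differs from the outgroup's state, so for four-chambered heart the derived state is '0', and for the remaining characters it is '1'.
elongate rostrum: derived state '1' in Taxon 6 only — an autapomorphy, so it tells us nothing about relationships among taxa.
All ingroup taxa share the derived state '0' for four-chambered heart; it defines the ingroup but does not resolve relationships within it.
nectar spur (derived state '1') is shared by Taxon 6 and Taxon 9 — a synapomorphy uniting that clade.
Most parsimonious ingroup topology: (Taxon 5,(Taxon 9,Taxon 6)).
Changes per character on this tree: elongate rostrum: 1; four-chambered heart: 1; nectar spur: 1.
Total = 3.

3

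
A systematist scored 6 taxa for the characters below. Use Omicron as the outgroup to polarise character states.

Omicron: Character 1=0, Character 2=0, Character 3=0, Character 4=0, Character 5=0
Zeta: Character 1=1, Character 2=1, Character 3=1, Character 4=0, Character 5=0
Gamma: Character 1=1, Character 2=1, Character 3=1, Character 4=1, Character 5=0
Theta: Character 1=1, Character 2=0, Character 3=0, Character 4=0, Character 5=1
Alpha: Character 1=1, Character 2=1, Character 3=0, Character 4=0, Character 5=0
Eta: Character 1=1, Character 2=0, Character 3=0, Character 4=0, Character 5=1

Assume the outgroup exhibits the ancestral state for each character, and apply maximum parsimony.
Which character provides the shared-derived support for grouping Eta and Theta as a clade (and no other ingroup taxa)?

The outgroup has state '0' for every character, so '1' is the derived state throughout.
All ingroup taxa share the derived state '1' for Character 1; it defines the ingroup but does not resolve relationships within it.
Only Alpha, Gamma, and Zeta show the derived state '1' for Character 2, supporting them as a clade.
Character 3 (derived state '1') is shared by Gamma and Zeta — a synapomorphy uniting that clade.
Character 4 (derived state '1') is unique to Gamma (autapomorphy; uninformative for grouping).
Character 5 (derived state '1') is shared by Eta and Theta — a synapomorphy uniting that clade.
Most parsimonious ingroup topology: (((Zeta,Gamma),Alpha),(Theta,Eta)).
The clade {Eta, Theta} is supported by Character 5: its derived state '1' occurs in exactly those taxa and in no other taxon (including the outgroup).

Character 5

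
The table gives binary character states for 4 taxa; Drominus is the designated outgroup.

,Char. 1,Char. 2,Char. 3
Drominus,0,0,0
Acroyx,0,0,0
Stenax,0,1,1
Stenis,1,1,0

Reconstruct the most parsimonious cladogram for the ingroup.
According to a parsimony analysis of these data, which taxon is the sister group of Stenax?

Stenis

The outgroup has state '0' for every character, so '1' is the derived state throughout.
Char. 1 (derived state '1') is unique to Stenis (autapomorphy; uninformative for grouping).
Only Stenax and Stenis show the derived state '1' for Char. 2, supporting them as a clade.
Char. 3: derived state '1' in Stenax only — an autapomorphy, so it tells us nothing about relationships among taxa.
Most parsimonious ingroup topology: (Acroyx,(Stenax,Stenis)).
Stenax and Stenis form a cherry on this tree, so they are sister taxa.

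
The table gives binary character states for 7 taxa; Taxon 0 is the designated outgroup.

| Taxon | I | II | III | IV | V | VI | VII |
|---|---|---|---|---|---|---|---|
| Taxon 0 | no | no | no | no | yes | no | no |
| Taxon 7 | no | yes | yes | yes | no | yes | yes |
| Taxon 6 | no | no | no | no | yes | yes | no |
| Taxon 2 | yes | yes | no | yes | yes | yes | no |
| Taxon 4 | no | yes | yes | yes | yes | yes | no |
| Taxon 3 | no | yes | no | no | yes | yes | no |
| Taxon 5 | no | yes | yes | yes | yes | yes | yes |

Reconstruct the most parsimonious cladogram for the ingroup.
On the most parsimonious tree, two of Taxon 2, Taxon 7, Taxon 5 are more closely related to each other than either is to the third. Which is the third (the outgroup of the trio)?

Taxon 2

Character polarity is set by the outgroup: the derived state is whichever differs from the outgroup's state, so for V the derived state is 'no', and for the remaining characters it is 'yes'.
I (derived state 'yes') is unique to Taxon 2 (autapomorphy; uninformative for grouping).
II: derived state 'yes' in Taxon 2, Taxon 3, Taxon 4, Taxon 5, and Taxon 7 only — synapomorphy for {Taxon 2, Taxon 3, Taxon 4, Taxon 5, Taxon 7}.
III: derived state 'yes' in Taxon 4, Taxon 5, and Taxon 7 only — synapomorphy for {Taxon 4, Taxon 5, Taxon 7}.
IV (derived state 'yes') is shared by Taxon 2, Taxon 4, Taxon 5, and Taxon 7 — a synapomorphy uniting that clade.
V (derived state 'no') is unique to Taxon 7 (autapomorphy; uninformative for grouping).
VI (derived state 'yes') is shared by all ingroup taxa — unites the whole ingroup.
Only Taxon 5 and Taxon 7 show the derived state 'yes' for VII, supporting them as a clade.
Most parsimonious ingroup topology: (((((Taxon 7,Taxon 5),Taxon 4),Taxon 2),Taxon 3),Taxon 6).
Taxon 5 and Taxon 7 share a more recent common ancestor with each other than either does with Taxon 2, so Taxon 2 is the least closely related of the three.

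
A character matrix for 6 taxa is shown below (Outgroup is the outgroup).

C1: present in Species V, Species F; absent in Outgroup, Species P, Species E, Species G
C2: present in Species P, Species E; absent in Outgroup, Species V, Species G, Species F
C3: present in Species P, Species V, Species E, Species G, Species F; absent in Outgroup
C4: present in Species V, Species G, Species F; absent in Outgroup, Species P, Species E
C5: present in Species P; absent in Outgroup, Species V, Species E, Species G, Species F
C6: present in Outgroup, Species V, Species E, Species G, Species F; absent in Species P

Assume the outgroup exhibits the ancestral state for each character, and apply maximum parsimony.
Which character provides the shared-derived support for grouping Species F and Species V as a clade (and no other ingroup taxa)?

Character polarity is set by the outgroup: the derived state is whichever differs from the outgroup's state, so for C6 the derived state is 'absent', and for the remaining characters it is 'present'.
C1: derived state 'present' in Species F and Species V only — synapomorphy for {Species F, Species V}.
C2: derived state 'present' in Species E and Species P only — synapomorphy for {Species E, Species P}.
All ingroup taxa share the derived state 'present' for C3; it defines the ingroup but does not resolve relationships within it.
C4 (derived state 'present') is shared by Species F, Species G, and Species V — a synapomorphy uniting that clade.
C5: derived state 'present' in Species P only — an autapomorphy, so it tells us nothing about relationships among taxa.
C6: derived state 'absent' in Species P only — an autapomorphy, so it tells us nothing about relationships among taxa.
Most parsimonious ingroup topology: ((Species P,Species E),((Species V,Species F),Species G)).
The clade {Species F, Species V} is supported by C1: its derived state 'present' occurs in exactly those taxa and in no other taxon (including the outgroup).

C1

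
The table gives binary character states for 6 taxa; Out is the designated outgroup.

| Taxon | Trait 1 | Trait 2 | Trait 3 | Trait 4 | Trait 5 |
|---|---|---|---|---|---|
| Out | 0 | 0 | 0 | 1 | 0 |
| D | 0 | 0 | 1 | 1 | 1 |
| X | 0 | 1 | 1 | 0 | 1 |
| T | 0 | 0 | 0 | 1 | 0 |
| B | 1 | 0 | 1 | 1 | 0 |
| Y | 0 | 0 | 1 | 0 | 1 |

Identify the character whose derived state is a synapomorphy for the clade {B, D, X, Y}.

Character polarity is set by the outgroup: the derived state is whichever differs from the outgroup's state, so for Trait 4 the derived state is '0', and for the remaining characters it is '1'.
Trait 1: derived state '1' in B only — an autapomorphy, so it tells us nothing about relationships among taxa.
Trait 2 (derived state '1') is unique to X (autapomorphy; uninformative for grouping).
Trait 3: derived state '1' in B, D, X, and Y only — synapomorphy for {B, D, X, Y}.
Trait 4: derived state '0' in X and Y only — synapomorphy for {X, Y}.
Only D, X, and Y show the derived state '1' for Trait 5, supporting them as a clade.
Most parsimonious ingroup topology: (((D,(X,Y)),B),T).
The clade {B, D, X, Y} is supported by Trait 3: its derived state '1' occurs in exactly those taxa and in no other taxon (including the outgroup).

Trait 3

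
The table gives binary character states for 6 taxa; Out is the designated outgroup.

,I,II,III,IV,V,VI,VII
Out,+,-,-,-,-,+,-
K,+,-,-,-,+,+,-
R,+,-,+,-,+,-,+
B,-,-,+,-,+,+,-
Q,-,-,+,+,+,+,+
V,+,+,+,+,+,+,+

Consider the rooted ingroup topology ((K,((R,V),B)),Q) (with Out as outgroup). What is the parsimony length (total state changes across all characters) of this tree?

Map each character onto ((K,((R,V),B)),Q) (rooted by Out) and count the minimum state changes it requires (Fitch parsimony):
I: 2; II: 1; III: 2; IV: 2; V: 1; VI: 1; VII: 2.
Total tree length = 11.

11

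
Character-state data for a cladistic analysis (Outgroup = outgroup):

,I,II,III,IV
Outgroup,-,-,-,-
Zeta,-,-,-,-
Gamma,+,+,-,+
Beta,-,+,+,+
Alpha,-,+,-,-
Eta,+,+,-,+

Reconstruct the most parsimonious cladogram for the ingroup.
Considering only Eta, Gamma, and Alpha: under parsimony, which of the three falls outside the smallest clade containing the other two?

The outgroup has state '-' for every character, so '+' is the derived state throughout.
I: derived state '+' in Eta and Gamma only — synapomorphy for {Eta, Gamma}.
II (derived state '+') is shared by Alpha, Beta, Eta, and Gamma — a synapomorphy uniting that clade.
III: derived state '+' in Beta only — an autapomorphy, so it tells us nothing about relationships among taxa.
Only Beta, Eta, and Gamma show the derived state '+' for IV, supporting them as a clade.
Most parsimonious ingroup topology: (Zeta,(((Gamma,Eta),Beta),Alpha)).
Eta and Gamma share a more recent common ancestor with each other than either does with Alpha, so Alpha is the least closely related of the three.

Alpha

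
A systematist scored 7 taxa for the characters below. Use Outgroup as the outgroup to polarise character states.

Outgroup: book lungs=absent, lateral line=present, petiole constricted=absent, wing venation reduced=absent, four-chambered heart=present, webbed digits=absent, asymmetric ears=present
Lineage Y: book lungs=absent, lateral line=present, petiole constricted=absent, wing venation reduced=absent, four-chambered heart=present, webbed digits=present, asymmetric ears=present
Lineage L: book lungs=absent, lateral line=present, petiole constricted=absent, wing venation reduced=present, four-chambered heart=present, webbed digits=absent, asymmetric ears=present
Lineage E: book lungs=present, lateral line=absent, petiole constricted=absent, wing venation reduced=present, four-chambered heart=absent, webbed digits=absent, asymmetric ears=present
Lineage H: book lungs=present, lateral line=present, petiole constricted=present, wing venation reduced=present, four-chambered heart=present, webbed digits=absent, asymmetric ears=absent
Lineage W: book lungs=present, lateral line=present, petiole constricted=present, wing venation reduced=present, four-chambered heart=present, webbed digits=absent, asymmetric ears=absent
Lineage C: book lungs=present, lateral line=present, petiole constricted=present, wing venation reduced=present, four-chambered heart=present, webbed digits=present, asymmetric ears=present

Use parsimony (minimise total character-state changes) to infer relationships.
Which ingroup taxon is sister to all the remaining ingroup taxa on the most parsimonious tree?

Character polarity is set by the outgroup: the derived state is whichever differs from the outgroup's state, so for lateral line, four-chambered heart, asymmetric ears the derived state is 'absent', and for the remaining characters it is 'present'.
book lungs (derived state 'present') is shared by Lineage C, Lineage E, Lineage H, and Lineage W — a synapomorphy uniting that clade.
lateral line: derived state 'absent' in Lineage E only — an autapomorphy, so it tells us nothing about relationships among taxa.
Only Lineage C, Lineage H, and Lineage W show the derived state 'present' for petiole constricted, supporting them as a clade.
wing venation reduced (derived state 'present') is shared by Lineage C, Lineage E, Lineage H, Lineage L, and Lineage W — a synapomorphy uniting that clade.
four-chambered heart: derived state 'absent' in Lineage E only — an autapomorphy, so it tells us nothing about relationships among taxa.
webbed digits groups Lineage C and Lineage Y, which is incompatible with the clades supported by the remaining characters; treating it as convergent (homoplasy) costs fewer steps than any alternative tree.
Only Lineage H and Lineage W show the derived state 'absent' for asymmetric ears, supporting them as a clade.
Most parsimonious ingroup topology: (Lineage Y,(Lineage L,(Lineage E,((Lineage H,Lineage W),Lineage C)))).
Lineage Y is sister to the clade containing all other ingroup taxa, so it is the earliest-diverging (most basal) ingroup lineage.

Lineage Y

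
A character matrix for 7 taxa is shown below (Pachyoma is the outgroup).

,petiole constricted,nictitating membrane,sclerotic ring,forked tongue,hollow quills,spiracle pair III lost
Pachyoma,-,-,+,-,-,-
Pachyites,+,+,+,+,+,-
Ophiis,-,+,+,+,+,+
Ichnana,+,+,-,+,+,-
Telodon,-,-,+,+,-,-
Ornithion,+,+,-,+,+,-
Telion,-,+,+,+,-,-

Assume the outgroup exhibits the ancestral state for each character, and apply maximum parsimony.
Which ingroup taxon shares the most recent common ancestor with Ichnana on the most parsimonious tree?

Character polarity is set by the outgroup: the derived state is whichever differs from the outgroup's state, so for sclerotic ring the derived state is '-', and for the remaining characters it is '+'.
petiole constricted: derived state '+' in Ichnana, Ornithion, and Pachyites only — synapomorphy for {Ichnana, Ornithion, Pachyites}.
Only Ichnana, Ophiis, Ornithion, Pachyites, and Telion show the derived state '+' for nictitating membrane, supporting them as a clade.
Only Ichnana and Ornithion show the derived state '-' for sclerotic ring, supporting them as a clade.
All ingroup taxa share the derived state '+' for forked tongue; it defines the ingroup but does not resolve relationships within it.
hollow quills (derived state '+') is shared by Ichnana, Ophiis, Ornithion, and Pachyites — a synapomorphy uniting that clade.
spiracle pair III lost: derived state '+' in Ophiis only — an autapomorphy, so it tells us nothing about relationships among taxa.
Most parsimonious ingroup topology: ((((Pachyites,(Ichnana,Ornithion)),Ophiis),Telion),Telodon).
Ichnana and Ornithion form a cherry on this tree, so they are sister taxa.

Ornithion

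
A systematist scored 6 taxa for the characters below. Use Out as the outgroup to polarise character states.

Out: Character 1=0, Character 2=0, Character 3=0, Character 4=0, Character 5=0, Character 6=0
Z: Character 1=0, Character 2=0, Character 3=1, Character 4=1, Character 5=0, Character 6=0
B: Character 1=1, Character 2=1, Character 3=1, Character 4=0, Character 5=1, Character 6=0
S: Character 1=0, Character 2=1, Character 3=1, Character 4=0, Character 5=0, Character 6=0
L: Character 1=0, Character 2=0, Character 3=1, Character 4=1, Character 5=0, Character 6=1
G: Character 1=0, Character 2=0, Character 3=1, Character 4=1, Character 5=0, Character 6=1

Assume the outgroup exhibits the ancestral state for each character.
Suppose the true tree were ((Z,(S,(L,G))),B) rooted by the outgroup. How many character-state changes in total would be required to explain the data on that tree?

8

Map each character onto ((Z,(S,(L,G))),B) (rooted by Out) and count the minimum state changes it requires (Fitch parsimony):
Character 1: 1; Character 2: 2; Character 3: 1; Character 4: 2; Character 5: 1; Character 6: 1.
Total tree length = 8.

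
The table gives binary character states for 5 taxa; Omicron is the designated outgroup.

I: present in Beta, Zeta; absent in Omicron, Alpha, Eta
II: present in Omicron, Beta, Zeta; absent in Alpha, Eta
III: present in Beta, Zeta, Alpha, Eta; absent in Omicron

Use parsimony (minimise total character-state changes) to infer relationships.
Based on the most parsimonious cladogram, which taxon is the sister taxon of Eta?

Alpha

Character polarity is set by the outgroup: the derived state is whichever differs from the outgroup's state, so for II the derived state is 'absent', and for the remaining characters it is 'present'.
Only Beta and Zeta show the derived state 'present' for I, supporting them as a clade.
II: derived state 'absent' in Alpha and Eta only — synapomorphy for {Alpha, Eta}.
All ingroup taxa share the derived state 'present' for III; it defines the ingroup but does not resolve relationships within it.
Most parsimonious ingroup topology: ((Beta,Zeta),(Alpha,Eta)).
Eta and Alpha form a cherry on this tree, so they are sister taxa.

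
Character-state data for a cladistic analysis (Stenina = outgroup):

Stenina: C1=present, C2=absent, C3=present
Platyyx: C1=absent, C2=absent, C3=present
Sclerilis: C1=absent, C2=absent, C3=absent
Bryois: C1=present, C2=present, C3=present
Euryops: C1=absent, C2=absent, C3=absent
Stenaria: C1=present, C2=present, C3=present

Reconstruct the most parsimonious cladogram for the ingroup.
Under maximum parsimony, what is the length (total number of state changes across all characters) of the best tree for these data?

3

Character polarity is set by the outgroup: the derived state is whichever differs from the outgroup's state, so for C1, C3 the derived state is 'absent', and for the remaining characters it is 'present'.
C1 (derived state 'absent') is shared by Euryops, Platyyx, and Sclerilis — a synapomorphy uniting that clade.
C2 (derived state 'present') is shared by Bryois and Stenaria — a synapomorphy uniting that clade.
C3 (derived state 'absent') is shared by Euryops and Sclerilis — a synapomorphy uniting that clade.
Most parsimonious ingroup topology: ((Platyyx,(Sclerilis,Euryops)),(Bryois,Stenaria)).
Changes per character on this tree: C1: 1; C2: 1; C3: 1.
Total = 3.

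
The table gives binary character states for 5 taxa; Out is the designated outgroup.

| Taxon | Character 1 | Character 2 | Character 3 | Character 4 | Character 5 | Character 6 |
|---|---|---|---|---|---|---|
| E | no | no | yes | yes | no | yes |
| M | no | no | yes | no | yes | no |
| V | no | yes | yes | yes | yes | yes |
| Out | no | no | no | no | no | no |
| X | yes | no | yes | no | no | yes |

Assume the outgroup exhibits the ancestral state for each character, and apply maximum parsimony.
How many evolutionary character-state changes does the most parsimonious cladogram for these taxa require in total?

The outgroup has state 'no' for every character, so 'yes' is the derived state throughout.
Character 1: derived state 'yes' in X only — an autapomorphy, so it tells us nothing about relationships among taxa.
Character 2: derived state 'yes' in V only — an autapomorphy, so it tells us nothing about relationships among taxa.
All ingroup taxa share the derived state 'yes' for Character 3; it defines the ingroup but does not resolve relationships within it.
Character 4 (derived state 'yes') is shared by E and V — a synapomorphy uniting that clade.
Character 5 groups M and V, which is incompatible with the clades supported by the remaining characters; treating it as convergent (homoplasy) costs fewer steps than any alternative tree.
Only E, V, and X show the derived state 'yes' for Character 6, supporting them as a clade.
Most parsimonious ingroup topology: ((X,(V,E)),M).
Changes per character on this tree: Character 1: 1; Character 2: 1; Character 3: 1; Character 4: 1; Character 5: 2; Character 6: 1.
Total = 7.

7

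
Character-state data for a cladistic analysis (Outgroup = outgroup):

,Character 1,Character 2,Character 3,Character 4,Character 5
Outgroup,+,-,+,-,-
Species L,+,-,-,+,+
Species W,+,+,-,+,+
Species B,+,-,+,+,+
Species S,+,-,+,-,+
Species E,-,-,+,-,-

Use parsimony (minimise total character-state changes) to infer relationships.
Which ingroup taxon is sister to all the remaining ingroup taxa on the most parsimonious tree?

Character polarity is set by the outgroup: the derived state is whichever differs from the outgroup's state, so for Character 1, Character 3 the derived state is '-', and for the remaining characters it is '+'.
Character 1: derived state '-' in Species E only — an autapomorphy, so it tells us nothing about relationships among taxa.
Character 2: derived state '+' in Species W only — an autapomorphy, so it tells us nothing about relationships among taxa.
Only Species L and Species W show the derived state '-' for Character 3, supporting them as a clade.
Character 4 (derived state '+') is shared by Species B, Species L, and Species W — a synapomorphy uniting that clade.
Only Species B, Species L, Species S, and Species W show the derived state '+' for Character 5, supporting them as a clade.
Most parsimonious ingroup topology: ((((Species L,Species W),Species B),Species S),Species E).
Species E is sister to the clade containing all other ingroup taxa, so it is the earliest-diverging (most basal) ingroup lineage.

Species E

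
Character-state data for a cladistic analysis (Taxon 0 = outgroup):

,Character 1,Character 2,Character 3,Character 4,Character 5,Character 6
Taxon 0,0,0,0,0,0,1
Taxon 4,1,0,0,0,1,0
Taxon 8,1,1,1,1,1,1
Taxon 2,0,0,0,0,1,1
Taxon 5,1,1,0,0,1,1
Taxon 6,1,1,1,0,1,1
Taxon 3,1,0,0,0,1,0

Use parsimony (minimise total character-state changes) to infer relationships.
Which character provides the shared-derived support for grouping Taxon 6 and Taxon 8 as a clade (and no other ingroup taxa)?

Character polarity is set by the outgroup: the derived state is whichever differs from the outgroup's state, so for Character 6 the derived state is '0', and for the remaining characters it is '1'.
Only Taxon 3, Taxon 4, Taxon 5, Taxon 6, and Taxon 8 show the derived state '1' for Character 1, supporting them as a clade.
Only Taxon 5, Taxon 6, and Taxon 8 show the derived state '1' for Character 2, supporting them as a clade.
Character 3 (derived state '1') is shared by Taxon 6 and Taxon 8 — a synapomorphy uniting that clade.
Character 4 (derived state '1') is unique to Taxon 8 (autapomorphy; uninformative for grouping).
All ingroup taxa share the derived state '1' for Character 5; it defines the ingroup but does not resolve relationships within it.
Character 6: derived state '0' in Taxon 3 and Taxon 4 only — synapomorphy for {Taxon 3, Taxon 4}.
Most parsimonious ingroup topology: (((Taxon 4,Taxon 3),((Taxon 8,Taxon 6),Taxon 5)),Taxon 2).
The clade {Taxon 6, Taxon 8} is supported by Character 3: its derived state '1' occurs in exactly those taxa and in no other taxon (including the outgroup).

Character 3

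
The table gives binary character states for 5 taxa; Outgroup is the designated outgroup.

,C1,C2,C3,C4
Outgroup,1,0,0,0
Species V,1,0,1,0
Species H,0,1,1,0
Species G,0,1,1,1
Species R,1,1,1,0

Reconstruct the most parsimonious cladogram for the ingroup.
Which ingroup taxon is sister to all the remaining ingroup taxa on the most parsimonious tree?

Species V

Character polarity is set by the outgroup: the derived state is whichever differs from the outgroup's state, so for C1 the derived state is '0', and for the remaining characters it is '1'.
C1: derived state '0' in Species G and Species H only — synapomorphy for {Species G, Species H}.
C2: derived state '1' in Species G, Species H, and Species R only — synapomorphy for {Species G, Species H, Species R}.
All ingroup taxa share the derived state '1' for C3; it defines the ingroup but does not resolve relationships within it.
C4 (derived state '1') is unique to Species G (autapomorphy; uninformative for grouping).
Most parsimonious ingroup topology: (Species V,((Species H,Species G),Species R)).
Species V is sister to the clade containing all other ingroup taxa, so it is the earliest-diverging (most basal) ingroup lineage.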